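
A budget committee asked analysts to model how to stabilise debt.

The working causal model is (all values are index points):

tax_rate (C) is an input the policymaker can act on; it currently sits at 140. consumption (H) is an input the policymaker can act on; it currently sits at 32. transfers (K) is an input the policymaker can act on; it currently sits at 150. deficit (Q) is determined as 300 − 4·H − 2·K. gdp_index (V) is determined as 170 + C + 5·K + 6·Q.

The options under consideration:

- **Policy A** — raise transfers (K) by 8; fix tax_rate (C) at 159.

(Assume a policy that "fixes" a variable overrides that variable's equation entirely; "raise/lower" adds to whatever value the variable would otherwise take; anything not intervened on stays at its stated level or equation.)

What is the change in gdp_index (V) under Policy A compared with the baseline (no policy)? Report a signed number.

-37

Baseline:
  C = 140
  H = 32
  K = 150
  Q = 300 − 4·32 − 2·150 = -128
  V = 170 + 140 + 5·150 + 6·(-128) = 292
Policy A (K + 8, C := 159):
  C = 159
  H = 32
  K = 150 + 8 = 158
  Q = 300 − 4·32 − 2·158 = -144
  V = 170 + 159 + 5·158 + 6·(-144) = 255
Change in V: 255 − 292 = -37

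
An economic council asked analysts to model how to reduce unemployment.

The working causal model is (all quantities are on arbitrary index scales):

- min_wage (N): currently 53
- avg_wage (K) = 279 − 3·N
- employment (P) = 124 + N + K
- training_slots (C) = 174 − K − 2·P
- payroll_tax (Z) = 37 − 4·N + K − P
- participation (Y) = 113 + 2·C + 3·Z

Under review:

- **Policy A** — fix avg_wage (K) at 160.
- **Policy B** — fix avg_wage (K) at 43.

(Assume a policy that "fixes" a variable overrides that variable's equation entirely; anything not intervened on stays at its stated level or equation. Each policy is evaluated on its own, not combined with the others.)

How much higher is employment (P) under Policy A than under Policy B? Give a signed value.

Policy A (K := 160):
  N = 53
  K = 160
  P = 124 + 53 + 160 = 337
Policy B (K := 43):
  N = 53
  K = 43
  P = 124 + 53 + 43 = 220
P: 337 − 220 = 117

117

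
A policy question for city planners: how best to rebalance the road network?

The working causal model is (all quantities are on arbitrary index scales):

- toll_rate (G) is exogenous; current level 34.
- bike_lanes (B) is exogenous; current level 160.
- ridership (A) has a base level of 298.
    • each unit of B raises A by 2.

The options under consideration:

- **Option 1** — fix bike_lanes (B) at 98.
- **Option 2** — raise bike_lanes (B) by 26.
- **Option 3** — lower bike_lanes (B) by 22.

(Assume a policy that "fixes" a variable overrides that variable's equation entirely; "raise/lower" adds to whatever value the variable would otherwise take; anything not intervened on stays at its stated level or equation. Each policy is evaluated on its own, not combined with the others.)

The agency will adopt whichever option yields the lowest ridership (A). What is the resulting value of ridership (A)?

494

Option 1 (B := 98):
  B = 98
  A = 298 + 2·98 = 494
Option 2 (B + 26):
  B = 160 + 26 = 186
  A = 298 + 2·186 = 670
Option 3 (B − 22):
  B = 160 − 22 = 138
  A = 298 + 2·138 = 574
Comparing — Option 1: A=494, Option 2: A=670, Option 3: A=574. Lowest is 494 (Option 1).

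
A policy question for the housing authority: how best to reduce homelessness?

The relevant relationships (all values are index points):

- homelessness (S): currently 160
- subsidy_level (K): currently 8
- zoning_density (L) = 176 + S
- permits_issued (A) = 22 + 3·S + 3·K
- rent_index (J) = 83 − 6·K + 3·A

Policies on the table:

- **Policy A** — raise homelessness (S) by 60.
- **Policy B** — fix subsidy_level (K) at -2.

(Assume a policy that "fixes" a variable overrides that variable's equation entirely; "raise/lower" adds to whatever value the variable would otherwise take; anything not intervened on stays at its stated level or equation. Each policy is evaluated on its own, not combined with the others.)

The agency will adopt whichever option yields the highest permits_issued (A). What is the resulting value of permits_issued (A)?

Policy A (S + 60):
  S = 160 + 60 = 220
  K = 8
  A = 22 + 3·220 + 3·8 = 706
Policy B (K := -2):
  S = 160
  K = -2
  A = 22 + 3·160 + 3·(-2) = 496
Comparing — Policy A: A=706, Policy B: A=496. Highest is 706 (Policy A).

706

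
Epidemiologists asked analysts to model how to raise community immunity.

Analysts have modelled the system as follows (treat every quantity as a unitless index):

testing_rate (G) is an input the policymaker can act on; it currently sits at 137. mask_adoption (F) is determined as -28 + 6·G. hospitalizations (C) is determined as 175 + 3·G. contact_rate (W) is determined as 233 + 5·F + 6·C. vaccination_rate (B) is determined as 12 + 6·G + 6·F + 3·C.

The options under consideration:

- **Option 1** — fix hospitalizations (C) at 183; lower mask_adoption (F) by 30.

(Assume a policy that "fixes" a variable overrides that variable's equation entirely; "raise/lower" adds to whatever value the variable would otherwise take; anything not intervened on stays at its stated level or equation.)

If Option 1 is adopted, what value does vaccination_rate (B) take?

5967

Option 1 (C := 183, F − 30):
  G = 137
  F = -28 + 6·137 (−30 from intervention) = 764
  C = 183
  B = 12 + 6·137 + 6·764 + 3·183 = 5967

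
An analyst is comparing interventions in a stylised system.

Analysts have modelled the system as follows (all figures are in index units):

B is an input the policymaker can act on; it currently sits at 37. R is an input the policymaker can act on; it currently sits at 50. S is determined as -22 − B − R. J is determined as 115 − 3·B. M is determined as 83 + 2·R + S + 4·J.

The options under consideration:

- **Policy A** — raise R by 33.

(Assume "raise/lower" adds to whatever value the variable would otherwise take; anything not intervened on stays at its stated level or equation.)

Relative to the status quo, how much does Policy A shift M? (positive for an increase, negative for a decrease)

33

Baseline:
  B = 37
  R = 50
  S = -22 − 37 − 50 = -109
  J = 115 − 3·37 = 4
  M = 83 + 2·50 + (-109) + 4·4 = 90
Policy A (R + 33):
  B = 37
  R = 50 + 33 = 83
  S = -22 − 37 − 83 = -142
  J = 115 − 3·37 = 4
  M = 83 + 2·83 + (-142) + 4·4 = 123
Change in M: 123 − 90 = 33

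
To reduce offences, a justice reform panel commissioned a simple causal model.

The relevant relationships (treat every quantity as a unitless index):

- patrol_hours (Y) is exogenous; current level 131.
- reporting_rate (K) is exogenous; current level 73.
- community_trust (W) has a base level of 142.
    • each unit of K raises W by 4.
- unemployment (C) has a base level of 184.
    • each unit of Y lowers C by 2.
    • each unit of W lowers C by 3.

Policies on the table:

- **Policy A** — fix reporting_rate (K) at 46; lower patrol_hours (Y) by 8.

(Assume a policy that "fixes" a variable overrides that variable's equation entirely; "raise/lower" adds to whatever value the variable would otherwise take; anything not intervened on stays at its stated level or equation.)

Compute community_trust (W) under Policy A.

326

Policy A (K := 46, Y − 8):
  K = 46
  W = 142 + 4·46 = 326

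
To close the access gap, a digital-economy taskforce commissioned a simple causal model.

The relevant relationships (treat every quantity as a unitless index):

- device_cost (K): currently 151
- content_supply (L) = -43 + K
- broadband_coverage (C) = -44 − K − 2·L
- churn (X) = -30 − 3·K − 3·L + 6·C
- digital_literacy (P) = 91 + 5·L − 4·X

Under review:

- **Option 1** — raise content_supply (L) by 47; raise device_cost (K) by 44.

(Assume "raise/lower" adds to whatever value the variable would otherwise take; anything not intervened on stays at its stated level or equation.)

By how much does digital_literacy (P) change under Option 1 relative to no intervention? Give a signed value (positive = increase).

Baseline:
  K = 151
  L = -43 + 151 = 108
  C = -44 − 151 − 2·108 = -411
  X = -30 − 3·151 − 3·108 + 6·(-411) = -3273
  P = 91 + 5·108 − 4·(-3273) = 13723
Option 1 (L + 47, K + 44):
  K = 151 + 44 = 195
  L = -43 + 195 (+47 from intervention) = 199
  C = -44 − 195 − 2·199 = -637
  X = -30 − 3·195 − 3·199 + 6·(-637) = -5034
  P = 91 + 5·199 − 4·(-5034) = 21222
Change in P: 21222 − 13723 = 7499

7499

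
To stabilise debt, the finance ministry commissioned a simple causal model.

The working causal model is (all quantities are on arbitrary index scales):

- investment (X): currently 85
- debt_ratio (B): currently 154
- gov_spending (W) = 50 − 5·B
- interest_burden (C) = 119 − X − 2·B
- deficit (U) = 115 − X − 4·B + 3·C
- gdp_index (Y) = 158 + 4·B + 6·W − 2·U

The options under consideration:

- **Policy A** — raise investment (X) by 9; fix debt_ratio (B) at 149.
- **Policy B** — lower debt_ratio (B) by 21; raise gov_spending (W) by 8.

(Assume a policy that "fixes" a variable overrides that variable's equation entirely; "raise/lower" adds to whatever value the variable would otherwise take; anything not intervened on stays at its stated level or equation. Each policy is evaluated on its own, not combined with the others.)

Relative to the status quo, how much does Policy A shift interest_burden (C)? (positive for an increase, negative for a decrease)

Baseline:
  X = 85
  B = 154
  C = 119 − 85 − 2·154 = -274
Policy A (X + 9, B := 149):
  X = 85 + 9 = 94
  B = 149
  C = 119 − 94 − 2·149 = -273
Change in C: -273 − (-274) = 1

1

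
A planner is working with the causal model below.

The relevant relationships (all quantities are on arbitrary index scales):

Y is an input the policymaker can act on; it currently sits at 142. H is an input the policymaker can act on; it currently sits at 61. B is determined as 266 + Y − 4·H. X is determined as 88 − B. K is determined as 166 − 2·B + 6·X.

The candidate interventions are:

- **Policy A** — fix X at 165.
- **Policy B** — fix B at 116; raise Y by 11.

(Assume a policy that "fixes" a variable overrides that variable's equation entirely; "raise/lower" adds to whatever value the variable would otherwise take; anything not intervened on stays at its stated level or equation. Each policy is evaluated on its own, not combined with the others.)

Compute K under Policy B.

-234

Policy B (B := 116, Y + 11):
  Y = 142 + 11 = 153
  H = 61
  B = 116
  X = 88 − 116 = -28
  K = 166 − 2·116 + 6·(-28) = -234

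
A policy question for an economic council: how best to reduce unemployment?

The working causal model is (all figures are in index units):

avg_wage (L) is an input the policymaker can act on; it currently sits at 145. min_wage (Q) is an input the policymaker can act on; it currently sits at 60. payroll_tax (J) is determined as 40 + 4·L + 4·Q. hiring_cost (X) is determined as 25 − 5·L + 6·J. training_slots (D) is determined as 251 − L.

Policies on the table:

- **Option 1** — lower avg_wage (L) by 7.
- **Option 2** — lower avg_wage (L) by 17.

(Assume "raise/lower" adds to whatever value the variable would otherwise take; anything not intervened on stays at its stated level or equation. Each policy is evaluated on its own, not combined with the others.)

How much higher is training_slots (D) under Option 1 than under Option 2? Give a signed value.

-10

Option 1 (L − 7):
  L = 145 − 7 = 138
  D = 251 − 138 = 113
Option 2 (L − 17):
  L = 145 − 17 = 128
  D = 251 − 128 = 123
D: 113 − 123 = -10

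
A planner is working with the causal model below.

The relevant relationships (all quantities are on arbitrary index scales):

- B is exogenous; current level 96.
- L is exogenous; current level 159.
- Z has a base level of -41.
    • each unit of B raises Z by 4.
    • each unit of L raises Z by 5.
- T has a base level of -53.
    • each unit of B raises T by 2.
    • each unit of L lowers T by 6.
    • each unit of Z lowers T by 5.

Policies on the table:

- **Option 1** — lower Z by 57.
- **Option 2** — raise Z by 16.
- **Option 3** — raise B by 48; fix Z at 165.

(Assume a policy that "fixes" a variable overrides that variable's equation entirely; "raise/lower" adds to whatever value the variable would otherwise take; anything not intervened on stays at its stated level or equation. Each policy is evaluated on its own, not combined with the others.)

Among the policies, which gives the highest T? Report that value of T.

-1544

Option 1 (Z − 57):
  B = 96
  L = 159
  Z = -41 + 4·96 + 5·159 (−57 from intervention) = 1081
  T = -53 + 2·96 − 6·159 − 5·1081 = -6220
Option 2 (Z + 16):
  B = 96
  L = 159
  Z = -41 + 4·96 + 5·159 (+16 from intervention) = 1154
  T = -53 + 2·96 − 6·159 − 5·1154 = -6585
Option 3 (B + 48, Z := 165):
  B = 96 + 48 = 144
  L = 159
  Z = 165
  T = -53 + 2·144 − 6·159 − 5·165 = -1544
Comparing — Option 1: T=-6220, Option 2: T=-6585, Option 3: T=-1544. Highest is -1544 (Option 3).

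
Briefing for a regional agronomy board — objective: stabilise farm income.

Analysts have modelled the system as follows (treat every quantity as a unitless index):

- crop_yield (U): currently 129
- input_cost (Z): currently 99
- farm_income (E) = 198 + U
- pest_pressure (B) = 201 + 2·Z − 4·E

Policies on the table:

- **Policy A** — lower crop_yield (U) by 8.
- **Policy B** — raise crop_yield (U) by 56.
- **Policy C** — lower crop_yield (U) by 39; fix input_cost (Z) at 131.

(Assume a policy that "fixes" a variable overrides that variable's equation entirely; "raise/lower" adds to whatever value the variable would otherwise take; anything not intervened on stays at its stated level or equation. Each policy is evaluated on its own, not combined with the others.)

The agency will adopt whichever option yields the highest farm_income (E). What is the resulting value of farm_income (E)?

383

Policy A (U − 8):
  U = 129 − 8 = 121
  E = 198 + 121 = 319
Policy B (U + 56):
  U = 129 + 56 = 185
  E = 198 + 185 = 383
Policy C (U − 39, Z := 131):
  U = 129 − 39 = 90
  E = 198 + 90 = 288
Comparing — Policy A: E=319, Policy B: E=383, Policy C: E=288. Highest is 383 (Policy B).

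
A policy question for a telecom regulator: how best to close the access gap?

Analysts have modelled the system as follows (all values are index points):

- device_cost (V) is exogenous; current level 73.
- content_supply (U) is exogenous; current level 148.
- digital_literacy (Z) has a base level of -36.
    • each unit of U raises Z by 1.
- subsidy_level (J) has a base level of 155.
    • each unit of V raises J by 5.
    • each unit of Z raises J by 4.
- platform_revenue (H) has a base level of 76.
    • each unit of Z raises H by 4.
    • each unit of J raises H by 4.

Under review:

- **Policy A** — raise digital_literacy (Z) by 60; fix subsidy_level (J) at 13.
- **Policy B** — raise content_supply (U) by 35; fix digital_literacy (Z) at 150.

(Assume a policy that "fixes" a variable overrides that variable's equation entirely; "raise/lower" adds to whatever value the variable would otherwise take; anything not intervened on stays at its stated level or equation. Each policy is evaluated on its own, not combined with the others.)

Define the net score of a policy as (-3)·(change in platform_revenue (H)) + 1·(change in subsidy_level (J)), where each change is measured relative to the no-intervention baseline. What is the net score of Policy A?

Baseline:
  V = 73
  U = 148
  Z = -36 + 148 = 112
  J = 155 + 5·73 + 4·112 = 968
  H = 76 + 4·112 + 4·968 = 4396
Policy A (Z + 60, J := 13):
  V = 73
  U = 148
  Z = -36 + 148 (+60 from intervention) = 172
  J = 13
  H = 76 + 4·172 + 4·13 = 816
ΔH = 816 − 4396 = -3580; ΔJ = 13 − 968 = -955
Score = (-3)·(-3580) + 1·(-955) = 9785

9785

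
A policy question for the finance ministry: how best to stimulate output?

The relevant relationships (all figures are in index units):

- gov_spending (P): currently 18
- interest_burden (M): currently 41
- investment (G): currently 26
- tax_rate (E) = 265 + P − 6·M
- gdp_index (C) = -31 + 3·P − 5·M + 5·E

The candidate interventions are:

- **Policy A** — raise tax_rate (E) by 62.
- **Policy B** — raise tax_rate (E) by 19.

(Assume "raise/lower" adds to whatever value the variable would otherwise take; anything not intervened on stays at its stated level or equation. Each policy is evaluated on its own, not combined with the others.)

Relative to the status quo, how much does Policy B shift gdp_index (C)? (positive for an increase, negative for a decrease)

Baseline:
  P = 18
  M = 41
  E = 265 + 18 − 6·41 = 37
  C = -31 + 3·18 − 5·41 + 5·37 = 3
Policy B (E + 19):
  P = 18
  M = 41
  E = 265 + 18 − 6·41 (+19 from intervention) = 56
  C = -31 + 3·18 − 5·41 + 5·56 = 98
Change in C: 98 − 3 = 95

95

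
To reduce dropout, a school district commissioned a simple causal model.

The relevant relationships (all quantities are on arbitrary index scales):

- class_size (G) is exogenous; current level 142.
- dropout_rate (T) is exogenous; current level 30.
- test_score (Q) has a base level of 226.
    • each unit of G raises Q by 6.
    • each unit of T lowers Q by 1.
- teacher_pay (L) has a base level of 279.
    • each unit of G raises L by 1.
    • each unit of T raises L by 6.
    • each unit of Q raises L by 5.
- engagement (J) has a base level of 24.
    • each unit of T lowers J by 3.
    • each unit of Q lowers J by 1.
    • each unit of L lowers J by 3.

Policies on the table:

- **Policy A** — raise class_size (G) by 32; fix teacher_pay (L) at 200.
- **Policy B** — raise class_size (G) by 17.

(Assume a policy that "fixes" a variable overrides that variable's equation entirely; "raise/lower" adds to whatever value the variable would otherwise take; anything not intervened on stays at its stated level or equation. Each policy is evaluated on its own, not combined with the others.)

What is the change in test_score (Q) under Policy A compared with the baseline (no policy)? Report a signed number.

Baseline:
  G = 142
  T = 30
  Q = 226 + 6·142 − 30 = 1048
Policy A (G + 32, L := 200):
  G = 142 + 32 = 174
  T = 30
  Q = 226 + 6·174 − 30 = 1240
Change in Q: 1240 − 1048 = 192

192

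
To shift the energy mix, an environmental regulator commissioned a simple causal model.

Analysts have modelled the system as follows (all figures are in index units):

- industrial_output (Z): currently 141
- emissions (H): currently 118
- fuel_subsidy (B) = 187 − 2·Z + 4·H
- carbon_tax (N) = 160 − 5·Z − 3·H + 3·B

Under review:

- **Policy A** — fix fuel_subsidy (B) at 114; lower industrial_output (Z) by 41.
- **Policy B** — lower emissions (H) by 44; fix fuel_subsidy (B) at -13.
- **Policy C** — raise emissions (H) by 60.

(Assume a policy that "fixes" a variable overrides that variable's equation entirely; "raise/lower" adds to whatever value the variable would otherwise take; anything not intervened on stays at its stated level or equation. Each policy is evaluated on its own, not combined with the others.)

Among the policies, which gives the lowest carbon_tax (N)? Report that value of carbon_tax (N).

-806

Policy A (B := 114, Z − 41):
  Z = 141 − 41 = 100
  H = 118
  B = 114
  N = 160 − 5·100 − 3·118 + 3·114 = -352
Policy B (H − 44, B := -13):
  Z = 141
  H = 118 − 44 = 74
  B = -13
  N = 160 − 5·141 − 3·74 + 3·(-13) = -806
Policy C (H + 60):
  Z = 141
  H = 118 + 60 = 178
  B = 187 − 2·141 + 4·178 = 617
  N = 160 − 5·141 − 3·178 + 3·617 = 772
Comparing — Policy A: N=-352, Policy B: N=-806, Policy C: N=772. Lowest is -806 (Policy B).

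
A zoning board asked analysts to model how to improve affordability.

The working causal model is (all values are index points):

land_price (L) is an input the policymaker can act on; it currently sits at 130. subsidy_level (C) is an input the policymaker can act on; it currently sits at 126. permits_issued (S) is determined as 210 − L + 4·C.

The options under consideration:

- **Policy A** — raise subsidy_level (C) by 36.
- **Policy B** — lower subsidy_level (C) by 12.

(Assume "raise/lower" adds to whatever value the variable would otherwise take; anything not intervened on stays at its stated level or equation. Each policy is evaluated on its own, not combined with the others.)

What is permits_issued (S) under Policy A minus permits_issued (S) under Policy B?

192

Policy A (C + 36):
  L = 130
  C = 126 + 36 = 162
  S = 210 − 130 + 4·162 = 728
Policy B (C − 12):
  L = 130
  C = 126 − 12 = 114
  S = 210 − 130 + 4·114 = 536
S: 728 − 536 = 192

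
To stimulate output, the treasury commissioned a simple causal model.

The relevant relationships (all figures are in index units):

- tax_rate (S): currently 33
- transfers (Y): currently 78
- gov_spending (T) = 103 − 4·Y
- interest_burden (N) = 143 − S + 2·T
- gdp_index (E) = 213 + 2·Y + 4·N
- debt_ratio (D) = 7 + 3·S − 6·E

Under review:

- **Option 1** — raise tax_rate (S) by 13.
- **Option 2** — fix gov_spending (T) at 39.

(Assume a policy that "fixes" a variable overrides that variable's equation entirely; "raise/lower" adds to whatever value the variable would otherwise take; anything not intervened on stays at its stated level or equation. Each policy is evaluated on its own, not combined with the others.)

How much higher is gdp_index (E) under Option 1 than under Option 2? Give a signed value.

Option 1 (S + 13):
  S = 33 + 13 = 46
  Y = 78
  T = 103 − 4·78 = -209
  N = 143 − 46 + 2·(-209) = -321
  E = 213 + 2·78 + 4·(-321) = -915
Option 2 (T := 39):
  S = 33
  Y = 78
  T = 39
  N = 143 − 33 + 2·39 = 188
  E = 213 + 2·78 + 4·188 = 1121
E: -915 − 1121 = -2036

-2036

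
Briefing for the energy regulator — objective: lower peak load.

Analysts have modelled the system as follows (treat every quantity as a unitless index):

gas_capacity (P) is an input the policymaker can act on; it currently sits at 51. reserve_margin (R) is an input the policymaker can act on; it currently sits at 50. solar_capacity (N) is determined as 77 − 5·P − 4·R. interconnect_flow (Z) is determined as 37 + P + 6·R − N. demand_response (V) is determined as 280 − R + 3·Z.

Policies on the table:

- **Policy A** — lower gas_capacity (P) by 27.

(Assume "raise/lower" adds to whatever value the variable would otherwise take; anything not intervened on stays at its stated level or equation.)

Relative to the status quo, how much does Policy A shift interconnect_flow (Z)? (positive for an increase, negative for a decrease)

Baseline:
  P = 51
  R = 50
  N = 77 − 5·51 − 4·50 = -378
  Z = 37 + 51 + 6·50 − (-378) = 766
Policy A (P − 27):
  P = 51 − 27 = 24
  R = 50
  N = 77 − 5·24 − 4·50 = -243
  Z = 37 + 24 + 6·50 − (-243) = 604
Change in Z: 604 − 766 = -162

-162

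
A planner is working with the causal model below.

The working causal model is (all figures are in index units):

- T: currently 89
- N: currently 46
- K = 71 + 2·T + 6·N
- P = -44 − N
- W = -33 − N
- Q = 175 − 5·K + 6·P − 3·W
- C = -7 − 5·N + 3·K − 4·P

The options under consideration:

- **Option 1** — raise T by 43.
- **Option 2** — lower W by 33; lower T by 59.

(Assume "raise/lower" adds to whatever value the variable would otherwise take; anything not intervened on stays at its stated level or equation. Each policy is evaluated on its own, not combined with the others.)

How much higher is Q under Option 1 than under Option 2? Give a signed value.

Option 1 (T + 43):
  T = 89 + 43 = 132
  N = 46
  K = 71 + 2·132 + 6·46 = 611
  P = -44 − 46 = -90
  W = -33 − 46 = -79
  Q = 175 − 5·611 + 6·(-90) − 3·(-79) = -3183
Option 2 (W − 33, T − 59):
  T = 89 − 59 = 30
  N = 46
  K = 71 + 2·30 + 6·46 = 407
  P = -44 − 46 = -90
  W = -33 − 46 (−33 from intervention) = -112
  Q = 175 − 5·407 + 6·(-90) − 3·(-112) = -2064
Q: -3183 − (-2064) = -1119

-1119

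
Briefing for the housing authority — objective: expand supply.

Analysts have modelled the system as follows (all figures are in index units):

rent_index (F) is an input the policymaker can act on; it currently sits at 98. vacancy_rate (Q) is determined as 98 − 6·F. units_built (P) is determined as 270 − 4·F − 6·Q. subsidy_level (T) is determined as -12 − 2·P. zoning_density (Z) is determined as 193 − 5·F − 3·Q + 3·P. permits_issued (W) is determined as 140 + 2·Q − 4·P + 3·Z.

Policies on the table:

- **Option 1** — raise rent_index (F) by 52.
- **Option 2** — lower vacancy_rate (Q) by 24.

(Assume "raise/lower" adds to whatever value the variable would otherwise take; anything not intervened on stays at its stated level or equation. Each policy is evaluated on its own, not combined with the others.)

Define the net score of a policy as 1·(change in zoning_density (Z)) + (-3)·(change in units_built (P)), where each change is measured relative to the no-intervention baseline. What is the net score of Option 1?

Baseline:
  F = 98
  Q = 98 − 6·98 = -490
  P = 270 − 4·98 − 6·(-490) = 2818
  Z = 193 − 5·98 − 3·(-490) + 3·2818 = 9627
Option 1 (F + 52):
  F = 98 + 52 = 150
  Q = 98 − 6·150 = -802
  P = 270 − 4·150 − 6·(-802) = 4482
  Z = 193 − 5·150 − 3·(-802) + 3·4482 = 15295
ΔZ = 15295 − 9627 = 5668; ΔP = 4482 − 2818 = 1664
Score = 1·5668 + (-3)·1664 = 676

676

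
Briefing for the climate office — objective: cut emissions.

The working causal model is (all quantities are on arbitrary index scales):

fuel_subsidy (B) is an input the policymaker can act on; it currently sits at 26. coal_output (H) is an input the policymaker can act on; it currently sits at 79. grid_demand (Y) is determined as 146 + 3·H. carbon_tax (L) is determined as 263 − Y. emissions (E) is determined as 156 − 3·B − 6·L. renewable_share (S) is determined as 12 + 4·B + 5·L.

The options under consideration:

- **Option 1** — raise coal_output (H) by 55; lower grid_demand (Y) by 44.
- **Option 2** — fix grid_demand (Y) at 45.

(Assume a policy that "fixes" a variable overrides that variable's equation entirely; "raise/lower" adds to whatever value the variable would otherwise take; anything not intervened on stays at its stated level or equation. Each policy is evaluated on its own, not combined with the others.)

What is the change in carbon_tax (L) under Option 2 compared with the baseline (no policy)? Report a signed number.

338

Baseline:
  H = 79
  Y = 146 + 3·79 = 383
  L = 263 − 383 = -120
Option 2 (Y := 45):
  H = 79
  Y = 45
  L = 263 − 45 = 218
Change in L: 218 − (-120) = 338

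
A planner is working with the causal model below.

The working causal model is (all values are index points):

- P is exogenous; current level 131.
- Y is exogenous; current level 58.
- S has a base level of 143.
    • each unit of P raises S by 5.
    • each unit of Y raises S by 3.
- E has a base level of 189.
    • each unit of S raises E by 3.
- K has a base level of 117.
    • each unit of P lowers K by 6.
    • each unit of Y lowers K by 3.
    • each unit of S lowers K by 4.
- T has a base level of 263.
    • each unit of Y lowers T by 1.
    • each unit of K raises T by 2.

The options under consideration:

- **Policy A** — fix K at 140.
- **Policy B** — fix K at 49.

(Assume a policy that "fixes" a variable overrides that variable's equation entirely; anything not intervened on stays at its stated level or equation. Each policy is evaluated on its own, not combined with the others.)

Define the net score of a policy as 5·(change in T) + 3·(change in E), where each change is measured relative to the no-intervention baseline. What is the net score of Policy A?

48710

Baseline:
  P = 131
  Y = 58
  S = 143 + 5·131 + 3·58 = 972
  E = 189 + 3·972 = 3105
  K = 117 − 6·131 − 3·58 − 4·972 = -4731
  T = 263 − 58 + 2·(-4731) = -9257
Policy A (K := 140):
  P = 131
  Y = 58
  S = 143 + 5·131 + 3·58 = 972
  E = 189 + 3·972 = 3105
  K = 140
  T = 263 − 58 + 2·140 = 485
ΔT = 485 − (-9257) = 9742; ΔE = 3105 − 3105 = 0
Score = 5·9742 + 3·0 = 48710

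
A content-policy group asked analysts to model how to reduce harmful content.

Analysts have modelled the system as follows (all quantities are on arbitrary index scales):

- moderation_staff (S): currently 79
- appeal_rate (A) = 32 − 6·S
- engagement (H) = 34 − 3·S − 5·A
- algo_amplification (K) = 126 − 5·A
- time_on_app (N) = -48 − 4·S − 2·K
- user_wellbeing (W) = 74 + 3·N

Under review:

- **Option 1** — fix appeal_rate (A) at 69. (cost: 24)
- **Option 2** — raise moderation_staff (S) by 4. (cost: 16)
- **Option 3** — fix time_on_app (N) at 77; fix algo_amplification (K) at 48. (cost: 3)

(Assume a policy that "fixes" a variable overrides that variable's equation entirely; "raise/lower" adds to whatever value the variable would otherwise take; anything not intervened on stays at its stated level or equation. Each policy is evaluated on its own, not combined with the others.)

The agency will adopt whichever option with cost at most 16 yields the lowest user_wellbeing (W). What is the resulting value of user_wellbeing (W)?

-15802

Option 2 (S + 4):
  S = 79 + 4 = 83
  A = 32 − 6·83 = -466
  K = 126 − 5·(-466) = 2456
  N = -48 − 4·83 − 2·2456 = -5292
  W = 74 + 3·(-5292) = -15802
Option 3 (N := 77, K := 48):
  S = 79
  A = 32 − 6·79 = -442
  K = 48
  N = 77
  W = 74 + 3·77 = 305
Comparing — Option 2: W=-15802, Option 3: W=305. Lowest is -15802 (Option 2).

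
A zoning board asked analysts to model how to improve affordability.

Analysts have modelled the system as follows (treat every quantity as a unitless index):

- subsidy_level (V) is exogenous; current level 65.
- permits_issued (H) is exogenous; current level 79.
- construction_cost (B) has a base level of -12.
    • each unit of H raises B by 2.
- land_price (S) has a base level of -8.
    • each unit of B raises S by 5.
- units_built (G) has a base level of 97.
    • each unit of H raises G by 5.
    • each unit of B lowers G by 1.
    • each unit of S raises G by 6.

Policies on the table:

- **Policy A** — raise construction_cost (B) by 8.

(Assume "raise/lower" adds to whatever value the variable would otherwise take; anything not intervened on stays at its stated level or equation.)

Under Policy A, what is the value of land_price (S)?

Policy A (B + 8):
  H = 79
  B = -12 + 2·79 (+8 from intervention) = 154
  S = -8 + 5·154 = 762

762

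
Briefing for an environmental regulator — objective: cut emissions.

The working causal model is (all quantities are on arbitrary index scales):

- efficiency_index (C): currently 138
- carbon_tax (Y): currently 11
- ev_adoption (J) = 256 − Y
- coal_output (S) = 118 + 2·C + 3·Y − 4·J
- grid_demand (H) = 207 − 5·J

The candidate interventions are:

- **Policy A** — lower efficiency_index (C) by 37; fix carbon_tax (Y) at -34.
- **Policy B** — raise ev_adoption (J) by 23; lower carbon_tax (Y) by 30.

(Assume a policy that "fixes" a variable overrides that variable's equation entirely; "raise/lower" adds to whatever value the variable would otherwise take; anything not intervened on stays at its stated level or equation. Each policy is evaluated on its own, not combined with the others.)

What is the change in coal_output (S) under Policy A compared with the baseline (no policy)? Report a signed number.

Baseline:
  C = 138
  Y = 11
  J = 256 − 11 = 245
  S = 118 + 2·138 + 3·11 − 4·245 = -553
Policy A (C − 37, Y := -34):
  C = 138 − 37 = 101
  Y = -34
  J = 256 − (-34) = 290
  S = 118 + 2·101 + 3·(-34) − 4·290 = -942
Change in S: -942 − (-553) = -389

-389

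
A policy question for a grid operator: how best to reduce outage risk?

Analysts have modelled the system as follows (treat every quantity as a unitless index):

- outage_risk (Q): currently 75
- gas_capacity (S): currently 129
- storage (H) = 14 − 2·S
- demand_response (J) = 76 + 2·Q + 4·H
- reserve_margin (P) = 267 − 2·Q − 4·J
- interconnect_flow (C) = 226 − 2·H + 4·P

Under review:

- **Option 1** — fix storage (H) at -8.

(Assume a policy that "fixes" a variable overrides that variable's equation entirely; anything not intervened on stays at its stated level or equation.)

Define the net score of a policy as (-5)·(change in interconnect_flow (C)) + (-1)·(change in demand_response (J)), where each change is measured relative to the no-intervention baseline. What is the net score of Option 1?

Baseline:
  Q = 75
  S = 129
  H = 14 − 2·129 = -244
  J = 76 + 2·75 + 4·(-244) = -750
  P = 267 − 2·75 − 4·(-750) = 3117
  C = 226 − 2·(-244) + 4·3117 = 13182
Option 1 (H := -8):
  Q = 75
  S = 129
  H = -8
  J = 76 + 2·75 + 4·(-8) = 194
  P = 267 − 2·75 − 4·194 = -659
  C = 226 − 2·(-8) + 4·(-659) = -2394
ΔC = -2394 − 13182 = -15576; ΔJ = 194 − (-750) = 944
Score = (-5)·(-15576) + (-1)·944 = 76936

76936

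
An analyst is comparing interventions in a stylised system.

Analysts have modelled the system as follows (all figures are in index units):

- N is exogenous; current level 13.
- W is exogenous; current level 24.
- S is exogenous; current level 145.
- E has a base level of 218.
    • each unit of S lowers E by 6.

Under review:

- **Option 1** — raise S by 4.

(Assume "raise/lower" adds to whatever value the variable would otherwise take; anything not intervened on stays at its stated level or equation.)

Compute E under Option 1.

Option 1 (S + 4):
  S = 145 + 4 = 149
  E = 218 − 6·149 = -676

-676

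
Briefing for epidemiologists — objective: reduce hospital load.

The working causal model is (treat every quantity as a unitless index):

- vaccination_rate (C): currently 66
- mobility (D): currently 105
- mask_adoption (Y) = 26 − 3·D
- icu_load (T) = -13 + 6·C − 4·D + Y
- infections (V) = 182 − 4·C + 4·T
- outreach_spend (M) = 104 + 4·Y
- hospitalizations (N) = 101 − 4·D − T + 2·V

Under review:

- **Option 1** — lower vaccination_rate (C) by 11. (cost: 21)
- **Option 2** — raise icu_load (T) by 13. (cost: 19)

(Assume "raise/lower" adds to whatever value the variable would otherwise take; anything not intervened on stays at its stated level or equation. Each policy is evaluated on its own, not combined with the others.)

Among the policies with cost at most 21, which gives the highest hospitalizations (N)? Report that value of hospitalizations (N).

Option 1 (C − 11):
  C = 66 − 11 = 55
  D = 105
  Y = 26 − 3·105 = -289
  T = -13 + 6·55 − 4·105 + (-289) = -392
  V = 182 − 4·55 + 4·(-392) = -1606
  N = 101 − 4·105 − (-392) + 2·(-1606) = -3139
Option 2 (T + 13):
  C = 66
  D = 105
  Y = 26 − 3·105 = -289
  T = -13 + 6·66 − 4·105 + (-289) (+13 from intervention) = -313
  V = 182 − 4·66 + 4·(-313) = -1334
  N = 101 − 4·105 − (-313) + 2·(-1334) = -2674
Comparing — Option 1: N=-3139, Option 2: N=-2674. Highest is -2674 (Option 2).

-2674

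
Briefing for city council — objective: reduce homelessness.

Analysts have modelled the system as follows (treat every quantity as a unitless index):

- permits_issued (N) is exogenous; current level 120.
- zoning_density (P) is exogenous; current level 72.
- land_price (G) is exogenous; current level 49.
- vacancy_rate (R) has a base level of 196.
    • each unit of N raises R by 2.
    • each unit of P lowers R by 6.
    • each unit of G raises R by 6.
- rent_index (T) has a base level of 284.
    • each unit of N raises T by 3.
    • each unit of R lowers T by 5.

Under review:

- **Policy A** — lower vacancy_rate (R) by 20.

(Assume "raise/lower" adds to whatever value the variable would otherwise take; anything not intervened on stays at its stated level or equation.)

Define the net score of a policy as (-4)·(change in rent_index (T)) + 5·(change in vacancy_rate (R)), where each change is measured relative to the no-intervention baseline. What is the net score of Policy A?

-500

Baseline:
  N = 120
  P = 72
  G = 49
  R = 196 + 2·120 − 6·72 + 6·49 = 298
  T = 284 + 3·120 − 5·298 = -846
Policy A (R − 20):
  N = 120
  P = 72
  G = 49
  R = 196 + 2·120 − 6·72 + 6·49 (−20 from intervention) = 278
  T = 284 + 3·120 − 5·278 = -746
ΔT = -746 − (-846) = 100; ΔR = 278 − 298 = -20
Score = (-4)·100 + 5·(-20) = -500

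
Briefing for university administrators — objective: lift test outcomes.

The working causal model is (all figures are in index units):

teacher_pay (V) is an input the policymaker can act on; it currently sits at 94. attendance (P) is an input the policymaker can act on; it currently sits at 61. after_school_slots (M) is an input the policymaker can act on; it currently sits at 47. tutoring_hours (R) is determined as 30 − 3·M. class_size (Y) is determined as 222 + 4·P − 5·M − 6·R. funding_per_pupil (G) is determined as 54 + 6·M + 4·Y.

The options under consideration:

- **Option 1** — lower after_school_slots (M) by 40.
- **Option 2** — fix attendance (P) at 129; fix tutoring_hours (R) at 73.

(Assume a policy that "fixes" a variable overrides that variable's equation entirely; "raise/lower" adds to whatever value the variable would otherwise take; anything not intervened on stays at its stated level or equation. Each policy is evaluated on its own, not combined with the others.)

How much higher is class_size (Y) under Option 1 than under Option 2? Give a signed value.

Option 1 (M − 40):
  P = 61
  M = 47 − 40 = 7
  R = 30 − 3·7 = 9
  Y = 222 + 4·61 − 5·7 − 6·9 = 377
Option 2 (P := 129, R := 73):
  P = 129
  M = 47
  R = 73
  Y = 222 + 4·129 − 5·47 − 6·73 = 65
Y: 377 − 65 = 312

312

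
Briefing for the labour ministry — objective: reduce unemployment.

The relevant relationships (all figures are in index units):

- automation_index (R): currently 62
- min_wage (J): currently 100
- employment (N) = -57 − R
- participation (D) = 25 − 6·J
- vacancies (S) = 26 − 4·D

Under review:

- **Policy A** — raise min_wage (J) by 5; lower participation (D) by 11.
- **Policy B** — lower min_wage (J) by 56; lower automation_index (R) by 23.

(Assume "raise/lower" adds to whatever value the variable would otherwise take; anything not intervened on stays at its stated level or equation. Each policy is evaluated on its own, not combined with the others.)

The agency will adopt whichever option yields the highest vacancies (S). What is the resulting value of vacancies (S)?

Policy A (J + 5, D − 11):
  J = 100 + 5 = 105
  D = 25 − 6·105 (−11 from intervention) = -616
  S = 26 − 4·(-616) = 2490
Policy B (J − 56, R − 23):
  J = 100 − 56 = 44
  D = 25 − 6·44 = -239
  S = 26 − 4·(-239) = 982
Comparing — Policy A: S=2490, Policy B: S=982. Highest is 2490 (Policy A).

2490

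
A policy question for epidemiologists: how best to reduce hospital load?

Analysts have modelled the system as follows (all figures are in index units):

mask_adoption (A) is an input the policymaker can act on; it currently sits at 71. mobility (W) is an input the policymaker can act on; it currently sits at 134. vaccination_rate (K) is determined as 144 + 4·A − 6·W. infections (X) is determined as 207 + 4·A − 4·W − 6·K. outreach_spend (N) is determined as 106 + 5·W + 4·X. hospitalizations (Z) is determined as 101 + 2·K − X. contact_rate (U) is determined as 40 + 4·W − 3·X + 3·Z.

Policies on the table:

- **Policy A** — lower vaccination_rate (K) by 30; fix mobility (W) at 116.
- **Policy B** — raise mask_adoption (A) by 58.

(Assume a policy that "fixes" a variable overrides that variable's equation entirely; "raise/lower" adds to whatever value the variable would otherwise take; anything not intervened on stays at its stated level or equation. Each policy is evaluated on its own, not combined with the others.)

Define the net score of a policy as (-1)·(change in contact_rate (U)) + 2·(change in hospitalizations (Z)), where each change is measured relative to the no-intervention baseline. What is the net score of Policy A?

Baseline:
  A = 71
  W = 134
  K = 144 + 4·71 − 6·134 = -376
  X = 207 + 4·71 − 4·134 − 6·(-376) = 2211
  Z = 101 + 2·(-376) − 2211 = -2862
  U = 40 + 4·134 − 3·2211 + 3·(-2862) = -14643
Policy A (K − 30, W := 116):
  A = 71
  W = 116
  K = 144 + 4·71 − 6·116 (−30 from intervention) = -298
  X = 207 + 4·71 − 4·116 − 6·(-298) = 1815
  Z = 101 + 2·(-298) − 1815 = -2310
  U = 40 + 4·116 − 3·1815 + 3·(-2310) = -11871
ΔU = -11871 − (-14643) = 2772; ΔZ = -2310 − (-2862) = 552
Score = (-1)·2772 + 2·552 = -1668

-1668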